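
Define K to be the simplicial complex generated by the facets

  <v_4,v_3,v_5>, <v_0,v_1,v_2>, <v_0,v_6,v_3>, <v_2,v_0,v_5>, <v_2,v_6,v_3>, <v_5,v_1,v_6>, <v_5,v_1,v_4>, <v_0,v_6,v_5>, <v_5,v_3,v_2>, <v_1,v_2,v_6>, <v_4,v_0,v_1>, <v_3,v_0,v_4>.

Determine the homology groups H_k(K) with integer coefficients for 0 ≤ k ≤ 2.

H_0 = Z,  H_1 = Z/2,  H_2 = 0.

We work with the vertex ordering v_0 < v_1 < v_2 < v_3 < v_4 < v_5 < v_6. The simplices of K, each written with vertices in increasing order, are:

  0-simplices (7): [v_0], [v_1], [v_2], [v_3], [v_4], [v_5], [v_6]
  1-simplices (18): (18 of them)
  2-simplices (12): (12 of them)

giving chain groups C_0 ≅ Z^7, C_1 ≅ Z^18, C_2 ≅ Z^12.

∂_1: C_1 → C_0 is given by ∂[p,q] = [q] − [p]. For instance
  ∂[v_0,v_3] = [v_3] − [v_0].
This gives a 7×18 integer matrix of rank 6; reducing to Smith normal form yields diagonal entries (1,1,1,1,1,1).

∂_2: C_2 → C_1 sends each 2-simplex [p,q,r] to [q,r] − [p,r] + [p,q]. For instance
  ∂[v_0,v_3,v_6] = [v_3,v_6] − [v_0,v_6] + [v_0,v_3],
  ∂[v_2,v_3,v_5] = [v_3,v_5] − [v_2,v_5] + [v_2,v_3].
The resulting 18×12 matrix has rank 12, and its Smith normal form has invariant factors (1,1,1,1,1,1,1,1,1,1,1,2).

Reading off H_k = ker ∂_k / im ∂_{k+1}:

  H_0: rank C_0 − rank ∂_1 = 7 − 6 = 1, and the invariant factors of ∂_1 are all 1, so H_0 = Z.
  H_1: rank ker ∂_1 − rank ∂_2 = (18 − 6) − 12 = 0, and ∂_2 has invariant factor 2 > 1, so H_1 = Z/2.
  H_2: rank ker ∂_2 − rank ∂_3 = (12 − 12) − 0 = 0, and there is no ∂_3, so H_2 = 0.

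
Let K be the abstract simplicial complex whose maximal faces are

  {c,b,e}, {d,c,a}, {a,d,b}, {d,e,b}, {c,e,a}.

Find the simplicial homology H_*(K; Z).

K has 5 vertices, 10 edges, 5 triangles.
rank ∂_0 = 0, rank ∂_1 = 4 ⇒ b_0 = 5 − 0 − 4 = 1; all invariant factors of ∂_1 are 1 so no torsion. So H_0 ≅ Z.
rank ∂_1 = 4, rank ∂_2 = 5 ⇒ b_1 = 10 − 4 − 5 = 1; all invariant factors of ∂_2 are 1 so no torsion. So H_1 ≅ Z.
rank ∂_2 = 5, rank ∂_3 = 0 ⇒ b_2 = 5 − 5 − 0 = 0. So H_2 ≅ 0.

H_0 = Z,  H_1 = Z,  H_2 = 0.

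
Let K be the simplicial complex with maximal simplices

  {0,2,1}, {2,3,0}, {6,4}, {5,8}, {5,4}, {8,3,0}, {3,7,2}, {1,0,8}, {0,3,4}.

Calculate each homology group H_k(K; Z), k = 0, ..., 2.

H_0 = Z,  H_1 = Z,  H_2 = 0.

Fix the vertex order 0 < 1 < 2 < 3 < 4 < 5 < 6 < 7 < 8 and write every simplex with vertices in increasing order. Then dim K = 2 and the simplices of K are:

  0-simplices (9): [0], [1], [2], [3], [4], [5], [6], [7], [8]
  1-simplices (15): [0,1], [0,2], [0,3], [0,4], [0,8], [1,2], [1,8], [2,3], [2,7], [3,4], [3,7], [3,8], [4,5], [4,6], [5,8]
  2-simplices (6): [0,1,2], [0,1,8], [0,2,3], [0,3,4], [0,3,8], [2,3,7]

so the chain groups are C_0 ≅ Z^9, C_1 ≅ Z^15, C_2 ≅ Z^6.

The boundary map ∂_1: C_1 → C_0 is given by ∂[p,q] = [q] − [p]. For instance
  ∂[0,1] = [1] − [0].
As a 9×15 matrix over Z this has rank 8, with invariant factors (1,1,1,1,1,1,1,1).

Boundary ∂_2: C_2 → C_1 acts by ∂[p,q,r] = [q,r] − [p,r] + [p,q]. For instance
  ∂[2,3,7] = [3,7] − [2,7] + [2,3],
  ∂[0,1,8] = [1,8] − [0,8] + [0,1].
As a 15×6 matrix over Z this has rank 6, with invariant factors (1,1,1,1,1,1).

Reading off H_k = ker ∂_k / im ∂_{k+1}:

  H_0: rank C_0 − rank ∂_1 = 9 − 8 = 1, and the invariant factors of ∂_1 are all 1, so H_0 ≅ Z.
  H_1: rank ker ∂_1 − rank ∂_2 = (15 − 8) − 6 = 1, and the invariant factors of ∂_2 are all 1, so H_1 ≅ Z.
  H_2: rank ker ∂_2 − rank ∂_3 = (6 − 6) − 0 = 0, and there is no ∂_3, so H_2 ≅ 0.

As a check, the Euler characteristic is 9 − 15 + 6 = 0, which agrees with 1 − 1 + 0 = 0.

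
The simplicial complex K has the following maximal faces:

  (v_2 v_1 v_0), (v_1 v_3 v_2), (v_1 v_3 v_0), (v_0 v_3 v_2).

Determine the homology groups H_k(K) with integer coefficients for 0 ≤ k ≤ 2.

Take the total order v_0 < v_1 < v_2 < v_3 on the vertex set. Then K (dimension 2) consists of the simplices:

  0-simplices (4): [v_0], [v_1], [v_2], [v_3]
  1-simplices (6): [v_0,v_1], [v_0,v_2], [v_0,v_3], [v_1,v_2], [v_1,v_3], [v_2,v_3]
  2-simplices (4): [v_0,v_1,v_2], [v_0,v_1,v_3], [v_0,v_2,v_3], [v_1,v_2,v_3]

giving chain groups C_0 ≅ Z^4, C_1 ≅ Z^6, C_2 ≅ Z^4.

∂_1: C_1 → C_0 sends each edge [p,q] (with p < q) to q − p.
The resulting 4×6 matrix has rank 3, and its Smith normal form has invariant factors (1,1,1).

Boundary ∂_2: C_2 → C_1 maps a triangle to the signed sum of its edges. For instance
  ∂[v_0,v_2,v_3] = [v_2,v_3] − [v_0,v_3] + [v_0,v_2],
  ∂[v_0,v_1,v_2] = [v_1,v_2] − [v_0,v_2] + [v_0,v_1].
The resulting 6×4 matrix has rank 3, and its Smith normal form has invariant factors (1,1,1).

Reading off H_k = ker ∂_k / im ∂_{k+1}:

  H_0: rank C_0 − rank ∂_1 = 4 − 3 = 1, and the invariant factors of ∂_1 are all 1, so H_0 ≅ Z.
  H_1: rank ker ∂_1 − rank ∂_2 = (6 − 3) − 3 = 0, and the invariant factors of ∂_2 are all 1, so H_1 ≅ 0.
  H_2: rank ker ∂_2 − rank ∂_3 = (4 − 3) − 0 = 1, and there is no ∂_3, so H_2 ≅ Z.

As a check, the Euler characteristic is 4 − 6 + 4 = 2, which agrees with 1 − 0 + 1 = 2.

H_0 ≅ Z,  H_1 = 0,  H_2 ≅ Z.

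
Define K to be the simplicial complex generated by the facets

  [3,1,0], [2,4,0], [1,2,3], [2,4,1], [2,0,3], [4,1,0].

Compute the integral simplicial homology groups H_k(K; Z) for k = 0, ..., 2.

H_0 = Z,  H_1 = 0,  H_2 = Z.

Order the vertices as 0 < 1 < 2 < 3 < 4. Listing each simplex with vertices in this order, K has dimension 2 with simplices:

  0-simplices (5): [0], [1], [2], [3], [4]
  1-simplices (9): [0,1], [0,2], [0,3], [0,4], [1,2], [1,3], [1,4], [2,3], [2,4]
  2-simplices (6): [0,1,3], [0,1,4], [0,2,3], [0,2,4], [1,2,3], [1,2,4]

so the chain groups are C_0 ≅ Z^5, C_1 ≅ Z^9, C_2 ≅ Z^6.

∂_1: C_1 → C_0 is given by ∂[p,q] = [q] − [p]. For instance
  ∂[0,1] = [1] − [0].
The resulting 5×9 matrix has rank 4, and its Smith normal form has invariant factors (1,1,1,1).

Boundary ∂_2: C_2 → C_1 sends each 2-simplex [p,q,r] to [q,r] − [p,r] + [p,q]. For instance
  ∂[0,1,3] = [1,3] − [0,3] + [0,1],
  ∂[1,2,4] = [2,4] − [1,4] + [1,2].
The resulting 9×6 matrix has rank 5, and its Smith normal form has invariant factors (1,1,1,1,1).

Reading off H_k = ker ∂_k / im ∂_{k+1}:

  H_0: rank C_0 − rank ∂_1 = 5 − 4 = 1, and the invariant factors of ∂_1 are all 1, so H_0 = Z.
  H_1: rank ker ∂_1 − rank ∂_2 = (9 − 4) − 5 = 0, and the invariant factors of ∂_2 are all 1, so H_1 = 0.
  H_2: rank ker ∂_2 − rank ∂_3 = (6 − 5) − 0 = 1, and there is no ∂_3, so H_2 = Z.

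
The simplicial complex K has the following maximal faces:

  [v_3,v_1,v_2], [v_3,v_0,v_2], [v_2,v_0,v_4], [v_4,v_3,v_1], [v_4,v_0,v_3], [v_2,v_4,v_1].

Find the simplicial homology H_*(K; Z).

Order the vertices as v_0 < v_1 < v_2 < v_3 < v_4. Listing each simplex with vertices in this order, K has dimension 2 with simplices:

  0-simplices (5): [v_0], [v_1], [v_2], [v_3], [v_4]
  1-simplices (9): [v_0,v_2], [v_0,v_3], [v_0,v_4], [v_1,v_2], [v_1,v_3], [v_1,v_4], [v_2,v_3], [v_2,v_4], [v_3,v_4]
  2-simplices (6): [v_0,v_2,v_3], [v_0,v_2,v_4], [v_0,v_3,v_4], [v_1,v_2,v_3], [v_1,v_2,v_4], [v_1,v_3,v_4]

giving chain groups C_0 ≅ Z^5, C_1 ≅ Z^9, C_2 ≅ Z^6.

∂_1: C_1 → C_0 sends each edge [p,q] (with p < q) to q − p. For instance
  ∂[v_1,v_4] = [v_4] − [v_1].
This gives a 5×9 integer matrix of rank 4; reducing to Smith normal form yields diagonal entries (1,1,1,1).

∂_2: C_2 → C_1 acts by ∂[p,q,r] = [q,r] − [p,r] + [p,q]. For instance
  ∂[v_1,v_3,v_4] = [v_3,v_4] − [v_1,v_4] + [v_1,v_3],
  ∂[v_0,v_2,v_4] = [v_2,v_4] − [v_0,v_4] + [v_0,v_2].
This gives a 9×6 integer matrix of rank 5; reducing to Smith normal form yields diagonal entries (1,1,1,1,1).

From H_k ≅ ker(∂_k) / im(∂_{k+1}) we obtain:

  H_0: rank C_0 − rank ∂_1 = 5 − 4 = 1, and the invariant factors of ∂_1 are all 1, so H_0 = Z.
  H_1: rank ker ∂_1 − rank ∂_2 = (9 − 4) − 5 = 0, and the invariant factors of ∂_2 are all 1, so H_1 = 0.
  H_2: rank ker ∂_2 − rank ∂_3 = (6 − 5) − 0 = 1, and there is no ∂_3, so H_2 = Z.

As a check, the Euler characteristic is 5 − 9 + 6 = 2, which agrees with 1 − 0 + 1 = 2.

H_0 = Z,  H_1 = 0,  H_2 = Z.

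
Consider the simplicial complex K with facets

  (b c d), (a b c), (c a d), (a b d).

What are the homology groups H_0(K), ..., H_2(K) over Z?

Order the vertices as a < b < c < d. Listing each simplex with vertices in this order, K has dimension 2 with simplices:

  0-simplices (4): a, b, c, d
  1-simplices (6): ab, ac, ad, bc, bd, cd
  2-simplices (4): abc, abd, acd, bcd

giving chain groups C_0 ≅ Z^4, C_1 ≅ Z^6, C_2 ≅ Z^4.

The boundary map ∂_1: C_1 → C_0 maps an edge to its endpoints' difference, ∂[p,q] = q − p. For instance
  ∂bd = d − b.
The 4×6 boundary matrix has rank 3 and Smith normal form diag(1,1,1).

∂_2: C_2 → C_1 acts by ∂[p,q,r] = [q,r] − [p,r] + [p,q]. For instance
  ∂acd = cd − ad + ac,
  ∂abc = bc − ac + ab.
As a 6×4 matrix over Z this has rank 3, with invariant factors (1,1,1).

From H_k ≅ ker(∂_k) / im(∂_{k+1}) we obtain:

  H_0: rank C_0 − rank ∂_1 = 4 − 3 = 1, and the invariant factors of ∂_1 are all 1, so H_0 = Z.
  H_1: rank ker ∂_1 − rank ∂_2 = (6 − 3) − 3 = 0, and the invariant factors of ∂_2 are all 1, so H_1 = 0.
  H_2: rank ker ∂_2 − rank ∂_3 = (4 − 3) − 0 = 1, and there is no ∂_3, so H_2 = Z.

(K is a triangulation of the 2-sphere S^2.)

H_0 ≅ Z,  H_1 = 0,  H_2 ≅ Z.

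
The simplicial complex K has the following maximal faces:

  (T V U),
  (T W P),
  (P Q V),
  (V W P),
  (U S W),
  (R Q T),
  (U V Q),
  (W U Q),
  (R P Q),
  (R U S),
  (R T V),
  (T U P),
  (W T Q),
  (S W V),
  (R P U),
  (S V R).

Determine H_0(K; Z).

H_0 = Z.

Take the total order P < Q < R < S < T < U < V < W on the vertex set. Then K (dimension 2) consists of the simplices:

  0-simplices (8): P, Q, R, S, T, U, V, W
  1-simplices (24): PQ, PR, PT, PU, PV, PW, QR, QT, QU, QV, QW, RS, RT, RU, RV, SU, SV, SW, TU, TV, TW, UV, UW, VW
  2-simplices (16): PQR, PQV, PRU, PTU, PTW, PVW, QRT, QTW, QUV, QUW, RSU, RSV, RTV, SUW, SVW, TUV

so the chain groups are C_0 ≅ Z^8, C_1 ≅ Z^24, C_2 ≅ Z^16.

∂_1: C_1 → C_0 is given by ∂[p,q] = [q] − [p]. For instance
  ∂PV = V − P.
As a 8×24 matrix over Z this has rank 7, with invariant factors (1,1,1,1,1,1,1).

The boundary map ∂_2: C_2 → C_1 maps a triangle to the signed sum of its edges. For instance
  ∂QRT = RT − QT + QR,
  ∂SUW = UW − SW + SU.
As a 24×16 matrix over Z this has rank 15, with invariant factors (1,1,1,1,1,1,1,1,1,1,1,1,1,1,1).

Now H_k = ker ∂_k / im ∂_{k+1}, so:

  H_0: rank C_0 − rank ∂_1 = 8 − 7 = 1, and the invariant factors of ∂_1 are all 1, so H_0 ≅ Z.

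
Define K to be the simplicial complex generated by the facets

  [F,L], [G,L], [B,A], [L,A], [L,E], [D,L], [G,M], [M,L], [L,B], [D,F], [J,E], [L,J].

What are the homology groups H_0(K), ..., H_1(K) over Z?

Take the total order A < B < D < E < F < G < J < L < M on the vertex set. Then K (dimension 1) consists of the simplices:

  0-simplices (9): A, B, D, E, F, G, J, L, M
  1-simplices (12): AB, AL, BL, DF, DL, EJ, EL, FL, GL, GM, JL, LM

so the chain groups are C_0 ≅ Z^9, C_1 ≅ Z^12.

Boundary ∂_1: C_1 → C_0 sends each edge [p,q] (with p < q) to q − p.
This gives a 9×12 integer matrix of rank 8; reducing to Smith normal form yields diagonal entries (1,1,1,1,1,1,1,1).

From H_k ≅ ker(∂_k) / im(∂_{k+1}) we obtain:

  H_0: rank C_0 − rank ∂_1 = 9 − 8 = 1, and the invariant factors of ∂_1 are all 1, so H_0 ≅ Z.
  H_1: rank ker ∂_1 − rank ∂_2 = (12 − 8) − 0 = 4, and there is no ∂_2, so H_1 ≅ Z^4.

(K is a triangulation of a wedge of 4 circles.)

H_0 ≅ Z,  H_1 ≅ Z^4.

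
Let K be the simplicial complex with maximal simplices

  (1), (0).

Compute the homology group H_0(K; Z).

H_0 = Z^2.

Order the vertices as 0 < 1. Listing each simplex with vertices in this order, K has dimension 0 with simplices:

  0-simplices (2): [0], [1]

Hence C_0 ≅ Z^2.

Computing H_k = (kernel of ∂_k) / (image of ∂_{k+1}):

  H_0: rank C_0 − rank ∂_1 = 2 − 0 = 2, and there is no ∂_1, so H_0 ≅ Z^2.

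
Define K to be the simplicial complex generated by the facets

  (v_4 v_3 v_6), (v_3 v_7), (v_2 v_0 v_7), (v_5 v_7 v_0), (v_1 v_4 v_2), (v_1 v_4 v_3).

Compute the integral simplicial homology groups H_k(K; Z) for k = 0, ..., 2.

H_0 = Z,  H_1 = Z,  H_2 = 0.

We work with the vertex ordering v_0 < v_1 < v_2 < v_3 < v_4 < v_5 < v_6 < v_7. The simplices of K, each written with vertices in increasing order, are:

  0-simplices (8): [v_0], [v_1], [v_2], [v_3], [v_4], [v_5], [v_6], [v_7]
  1-simplices (13): [v_0,v_2], [v_0,v_5], [v_0,v_7], [v_1,v_2], [v_1,v_3], [v_1,v_4], [v_2,v_4], [v_2,v_7], [v_3,v_4], [v_3,v_6], [v_3,v_7], [v_4,v_6], [v_5,v_7]
  2-simplices (5): [v_0,v_2,v_7], [v_0,v_5,v_7], [v_1,v_2,v_4], [v_1,v_3,v_4], [v_3,v_4,v_6]

so the chain groups are C_0 ≅ Z^8, C_1 ≅ Z^13, C_2 ≅ Z^5.

∂_1: C_1 → C_0 sends each edge [p,q] (with p < q) to q − p.
The 8×13 boundary matrix has rank 7 and Smith normal form diag(1,1,1,1,1,1,1).

Boundary ∂_2: C_2 → C_1 maps a triangle to the signed sum of its edges. For instance
  ∂[v_1,v_3,v_4] = [v_3,v_4] − [v_1,v_4] + [v_1,v_3],
  ∂[v_0,v_5,v_7] = [v_5,v_7] − [v_0,v_7] + [v_0,v_5].
This gives a 13×5 integer matrix of rank 5; reducing to Smith normal form yields diagonal entries (1,1,1,1,1).

Now H_k = ker ∂_k / im ∂_{k+1}, so:

  H_0: rank C_0 − rank ∂_1 = 8 − 7 = 1, and the invariant factors of ∂_1 are all 1, so H_0 = Z.
  H_1: rank ker ∂_1 − rank ∂_2 = (13 − 7) − 5 = 1, and the invariant factors of ∂_2 are all 1, so H_1 = Z.
  H_2: rank ker ∂_2 − rank ∂_3 = (5 − 5) − 0 = 0, and there is no ∂_3, so H_2 = 0.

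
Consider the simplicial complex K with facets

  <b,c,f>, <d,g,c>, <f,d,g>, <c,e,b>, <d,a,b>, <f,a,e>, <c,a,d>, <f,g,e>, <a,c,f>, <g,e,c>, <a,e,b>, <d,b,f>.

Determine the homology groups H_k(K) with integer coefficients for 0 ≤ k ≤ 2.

Order the vertices as a < b < c < d < e < f < g. Listing each simplex with vertices in this order, K has dimension 2 with simplices:

  0-simplices (7): a, b, c, d, e, f, g
  1-simplices (18): ab, ac, ad, ae, af, bc, bd, be, bf, cd, ce, cf, cg, df, dg, ef, eg, fg
  2-simplices (12): abd, abe, acd, acf, aef, bce, bcf, bdf, cdg, ceg, dfg, efg

giving chain groups C_0 ≅ Z^7, C_1 ≅ Z^18, C_2 ≅ Z^12.

∂_1: C_1 → C_0 is given by ∂[p,q] = [q] − [p].
The 7×18 boundary matrix has rank 6 and Smith normal form diag(1,1,1,1,1,1).

The boundary map ∂_2: C_2 → C_1 acts by ∂[p,q,r] = [q,r] − [p,r] + [p,q]. For instance
  ∂cdg = dg − cg + cd,
  ∂abe = be − ae + ab.
The 18×12 boundary matrix has rank 12 and Smith normal form diag(1,1,1,1,1,1,1,1,1,1,1,2).

Computing H_k = (kernel of ∂_k) / (image of ∂_{k+1}):

  H_0: rank C_0 − rank ∂_1 = 7 − 6 = 1, and the invariant factors of ∂_1 are all 1, so H_0 ≅ Z.
  H_1: rank ker ∂_1 − rank ∂_2 = (18 − 6) − 12 = 0, and ∂_2 has invariant factor 2 > 1, so H_1 ≅ Z/2.
  H_2: rank ker ∂_2 − rank ∂_3 = (12 − 12) − 0 = 0, and there is no ∂_3, so H_2 ≅ 0.

H_0 ≅ Z,  H_1 ≅ Z/2,  H_2 = 0.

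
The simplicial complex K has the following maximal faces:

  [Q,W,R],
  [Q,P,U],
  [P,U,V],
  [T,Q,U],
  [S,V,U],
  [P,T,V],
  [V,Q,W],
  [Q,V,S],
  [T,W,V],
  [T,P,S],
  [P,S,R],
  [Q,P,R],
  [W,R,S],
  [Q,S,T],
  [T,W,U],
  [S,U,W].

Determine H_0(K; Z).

H_0 ≅ Z.

Take the total order P < Q < R < S < T < U < V < W on the vertex set. Then K (dimension 2) consists of the simplices:

  0-simplices (8): P, Q, R, S, T, U, V, W
  1-simplices (24): PQ, PR, PS, PT, PU, PV, QR, QS, QT, QU, QV, QW, RS, RW, ST, SU, SV, SW, TU, TV, TW, UV, UW, VW
  2-simplices (16): PQR, PQU, PRS, PST, PTV, PUV, QRW, QST, QSV, QTU, QVW, RSW, SUV, SUW, TUW, TVW

so the chain groups are C_0 ≅ Z^8, C_1 ≅ Z^24, C_2 ≅ Z^16.

The boundary map ∂_1: C_1 → C_0 maps an edge to its endpoints' difference, ∂[p,q] = q − p.
As a 8×24 matrix over Z this has rank 7, with invariant factors (1,1,1,1,1,1,1).

Boundary ∂_2: C_2 → C_1 maps a triangle to the signed sum of its edges. For instance
  ∂PUV = UV − PV + PU,
  ∂RSW = SW − RW + RS.
The 24×16 boundary matrix has rank 15 and Smith normal form diag(1,1,1,1,1,1,1,1,1,1,1,1,1,1,1).

From H_k ≅ ker(∂_k) / im(∂_{k+1}) we obtain:

  H_0: rank C_0 − rank ∂_1 = 8 − 7 = 1, and the invariant factors of ∂_1 are all 1, so H_0 = Z.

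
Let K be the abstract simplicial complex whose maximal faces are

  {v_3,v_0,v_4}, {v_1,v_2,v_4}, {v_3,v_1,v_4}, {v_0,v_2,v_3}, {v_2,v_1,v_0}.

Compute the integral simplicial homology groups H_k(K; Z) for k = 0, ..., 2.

H_0 = Z,  H_1 = Z,  H_2 = 0.

Fix the vertex order v_0 < v_1 < v_2 < v_3 < v_4 and write every simplex with vertices in increasing order. Then dim K = 2 and the simplices of K are:

  0-simplices (5): [v_0], [v_1], [v_2], [v_3], [v_4]
  1-simplices (10): [v_0,v_1], [v_0,v_2], [v_0,v_3], [v_0,v_4], [v_1,v_2], [v_1,v_3], [v_1,v_4], [v_2,v_3], [v_2,v_4], [v_3,v_4]
  2-simplices (5): [v_0,v_1,v_2], [v_0,v_2,v_3], [v_0,v_3,v_4], [v_1,v_2,v_4], [v_1,v_3,v_4]

so the chain groups are C_0 ≅ Z^5, C_1 ≅ Z^10, C_2 ≅ Z^5.

∂_1: C_1 → C_0 maps an edge to its endpoints' difference, ∂[p,q] = q − p. For instance
  ∂[v_2,v_3] = [v_3] − [v_2].
The 5×10 boundary matrix has rank 4 and Smith normal form diag(1,1,1,1).

Boundary ∂_2: C_2 → C_1 acts by ∂[p,q,r] = [q,r] − [p,r] + [p,q]. For instance
  ∂[v_0,v_2,v_3] = [v_2,v_3] − [v_0,v_3] + [v_0,v_2],
  ∂[v_1,v_3,v_4] = [v_3,v_4] − [v_1,v_4] + [v_1,v_3].
This gives a 10×5 integer matrix of rank 5; reducing to Smith normal form yields diagonal entries (1,1,1,1,1).

Now H_k = ker ∂_k / im ∂_{k+1}, so:

  H_0: rank C_0 − rank ∂_1 = 5 − 4 = 1, and the invariant factors of ∂_1 are all 1, so H_0 ≅ Z.
  H_1: rank ker ∂_1 − rank ∂_2 = (10 − 4) − 5 = 1, and the invariant factors of ∂_2 are all 1, so H_1 ≅ Z.
  H_2: rank ker ∂_2 − rank ∂_3 = (5 − 5) − 0 = 0, and there is no ∂_3, so H_2 ≅ 0.

(K is a triangulation of the Möbius band.)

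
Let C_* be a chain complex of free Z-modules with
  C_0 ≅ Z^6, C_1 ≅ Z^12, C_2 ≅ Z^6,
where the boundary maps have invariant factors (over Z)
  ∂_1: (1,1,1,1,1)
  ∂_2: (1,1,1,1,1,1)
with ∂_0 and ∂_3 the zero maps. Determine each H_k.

H_0: b_0 = 6 − 0 − 5 = 1; torsion from ∂_1 factors > 1: none. So H_0 = Z.
H_1: b_1 = 12 − 5 − 6 = 1; torsion from ∂_2 factors > 1: none. So H_1 = Z.
H_2: b_2 = 6 − 6 − 0 = 0; torsion from ∂_3 factors > 1: none. So H_2 = 0.

H_0 = Z,  H_1 = Z,  H_2 = 0.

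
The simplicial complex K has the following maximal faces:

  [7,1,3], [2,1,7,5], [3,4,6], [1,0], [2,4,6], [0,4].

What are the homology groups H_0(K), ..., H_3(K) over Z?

We work with the vertex ordering 0 < 1 < 2 < 3 < 4 < 5 < 6 < 7. The simplices of K, each written with vertices in increasing order, are:

  0-simplices (8): [0], [1], [2], [3], [4], [5], [6], [7]
  1-simplices (15): [0,1], [0,4], [1,2], [1,3], [1,5], [1,7], [2,4], [2,5], [2,6], [2,7], [3,4], [3,6], [3,7], [4,6], [5,7]
  2-simplices (7): [1,2,5], [1,2,7], [1,3,7], [1,5,7], [2,4,6], [2,5,7], [3,4,6]
  3-simplices (1): [1,2,5,7]

Hence C_0 ≅ Z^8, C_1 ≅ Z^15, C_2 ≅ Z^7, C_3 ≅ Z^1.

Boundary ∂_1: C_1 → C_0 maps an edge to its endpoints' difference, ∂[p,q] = q − p.
As a 8×15 matrix over Z this has rank 7, with invariant factors (1,1,1,1,1,1,1).

Boundary ∂_2: C_2 → C_1 maps a triangle to the signed sum of its edges. For instance
  ∂[2,4,6] = [4,6] − [2,6] + [2,4],
  ∂[2,5,7] = [5,7] − [2,7] + [2,5].
The 15×7 boundary matrix has rank 6 and Smith normal form diag(1,1,1,1,1,1).

∂_3: C_3 → C_2 sends each 3-simplex σ to the alternating sum Σ_i (−1)^i (σ with its i-th vertex removed). For instance
  ∂[1,2,5,7] = [2,5,7] − [1,5,7] + [1,2,7] − [1,2,5].
The resulting 7×1 matrix has rank 1, and its Smith normal form has invariant factors (1).

Now H_k = ker ∂_k / im ∂_{k+1}, so:

  H_0: rank C_0 − rank ∂_1 = 8 − 7 = 1, and the invariant factors of ∂_1 are all 1, so H_0 ≅ Z.
  H_1: rank ker ∂_1 − rank ∂_2 = (15 − 7) − 6 = 2, and the invariant factors of ∂_2 are all 1, so H_1 ≅ Z^2.
  H_2: rank ker ∂_2 − rank ∂_3 = (7 − 6) − 1 = 0, and the invariant factors of ∂_3 are all 1, so H_2 ≅ 0.
  H_3: rank ker ∂_3 − rank ∂_4 = (1 − 1) − 0 = 0, and there is no ∂_4, so H_3 ≅ 0.

H_0 = Z,  H_1 = Z^2,  H_2 = 0,  H_3 = 0.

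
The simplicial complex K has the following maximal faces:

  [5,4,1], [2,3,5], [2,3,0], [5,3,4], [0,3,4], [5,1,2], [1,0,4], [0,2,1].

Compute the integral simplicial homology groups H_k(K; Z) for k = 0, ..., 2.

H_0 = Z,  H_1 = 0,  H_2 = Z.

Fix the vertex order 0 < 1 < 2 < 3 < 4 < 5 and write every simplex with vertices in increasing order. Then dim K = 2 and the simplices of K are:

  0-simplices (6): [0], [1], [2], [3], [4], [5]
  1-simplices (12): [0,1], [0,2], [0,3], [0,4], [1,2], [1,4], [1,5], [2,3], [2,5], [3,4], [3,5], [4,5]
  2-simplices (8): [0,1,2], [0,1,4], [0,2,3], [0,3,4], [1,2,5], [1,4,5], [2,3,5], [3,4,5]

so the chain groups are C_0 ≅ Z^6, C_1 ≅ Z^12, C_2 ≅ Z^8.

∂_1: C_1 → C_0 sends each edge [p,q] (with p < q) to q − p.
As a 6×12 matrix over Z this has rank 5, with invariant factors (1,1,1,1,1).

The boundary map ∂_2: C_2 → C_1 acts by ∂[p,q,r] = [q,r] − [p,r] + [p,q]. For instance
  ∂[0,1,2] = [1,2] − [0,2] + [0,1],
  ∂[0,3,4] = [3,4] − [0,4] + [0,3].
As a 12×8 matrix over Z this has rank 7, with invariant factors (1,1,1,1,1,1,1).

Computing H_k = (kernel of ∂_k) / (image of ∂_{k+1}):

  H_0: rank C_0 − rank ∂_1 = 6 − 5 = 1, and the invariant factors of ∂_1 are all 1, so H_0 = Z.
  H_1: rank ker ∂_1 − rank ∂_2 = (12 − 5) − 7 = 0, and the invariant factors of ∂_2 are all 1, so H_1 = 0.
  H_2: rank ker ∂_2 − rank ∂_3 = (8 − 7) − 0 = 1, and there is no ∂_3, so H_2 = Z.

(K is a triangulation of the 2-sphere S^2.)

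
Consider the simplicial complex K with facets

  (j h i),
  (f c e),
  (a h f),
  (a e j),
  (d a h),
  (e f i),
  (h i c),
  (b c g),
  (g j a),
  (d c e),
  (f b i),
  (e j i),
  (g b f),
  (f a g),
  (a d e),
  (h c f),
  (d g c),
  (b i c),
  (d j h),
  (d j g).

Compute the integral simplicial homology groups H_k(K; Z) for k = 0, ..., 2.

H_0 = Z,  H_1 = Z ⊕ Z/2Z,  H_2 = 0.

Order the vertices as a < b < c < d < e < f < g < h < i < j. Listing each simplex with vertices in this order, K has dimension 2 with simplices:

  0-simplices (10): a, b, c, d, e, f, g, h, i, j
  1-simplices (30): ad, ae, af, ag, ah, aj, bc, bf, bg, bi, cd, ce, cf, cg, ch, ci, de, dg, dh, dj, ef, ei, ej, fg, fh, fi, gj, hi, hj, ij
  2-simplices (20): ade, adh, aej, afg, afh, agj, bcg, bci, bfg, bfi, cde, cdg, cef, cfh, chi, dgj, dhj, efi, eij, hij

Hence C_0 ≅ Z^10, C_1 ≅ Z^30, C_2 ≅ Z^20.

Boundary ∂_1: C_1 → C_0 is given by ∂[p,q] = [q] − [p]. For instance
  ∂ej = j − e.
As a 10×30 matrix over Z this has rank 9, with invariant factors (1,1,1,1,1,1,1,1,1).

∂_2: C_2 → C_1 maps a triangle to the signed sum of its edges. For instance
  ∂eij = ij − ej + ei,
  ∂bcg = cg − bg + bc.
The resulting 30×20 matrix has rank 20, and its Smith normal form has invariant factors (1,1,1,1,1,1,1,1,1,1,1,1,1,1,1,1,1,1,1,2).

Computing H_k = (kernel of ∂_k) / (image of ∂_{k+1}):

  H_0: rank C_0 − rank ∂_1 = 10 − 9 = 1, and the invariant factors of ∂_1 are all 1, so H_0 ≅ Z.
  H_1: rank ker ∂_1 − rank ∂_2 = (30 − 9) − 20 = 1, and ∂_2 has invariant factor 2 > 1, so H_1 ≅ Z ⊕ Z/2Z.
  H_2: rank ker ∂_2 − rank ∂_3 = (20 − 20) − 0 = 0, and there is no ∂_3, so H_2 ≅ 0.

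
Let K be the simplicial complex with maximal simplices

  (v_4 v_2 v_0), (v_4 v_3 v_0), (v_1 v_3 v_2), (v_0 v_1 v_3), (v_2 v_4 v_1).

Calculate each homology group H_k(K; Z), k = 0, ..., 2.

H_0 ≅ Z,  H_1 ≅ Z,  H_2 = 0.

Fix the vertex order v_0 < v_1 < v_2 < v_3 < v_4 and write every simplex with vertices in increasing order. Then dim K = 2 and the simplices of K are:

  0-simplices (5): [v_0], [v_1], [v_2], [v_3], [v_4]
  1-simplices (10): [v_0,v_1], [v_0,v_2], [v_0,v_3], [v_0,v_4], [v_1,v_2], [v_1,v_3], [v_1,v_4], [v_2,v_3], [v_2,v_4], [v_3,v_4]
  2-simplices (5): [v_0,v_1,v_3], [v_0,v_2,v_4], [v_0,v_3,v_4], [v_1,v_2,v_3], [v_1,v_2,v_4]

so the chain groups are C_0 ≅ Z^5, C_1 ≅ Z^10, C_2 ≅ Z^5.

Boundary ∂_1: C_1 → C_0 sends each edge [p,q] (with p < q) to q − p.
This gives a 5×10 integer matrix of rank 4; reducing to Smith normal form yields diagonal entries (1,1,1,1).

∂_2: C_2 → C_1 acts by ∂[p,q,r] = [q,r] − [p,r] + [p,q]. For instance
  ∂[v_1,v_2,v_3] = [v_2,v_3] − [v_1,v_3] + [v_1,v_2],
  ∂[v_0,v_1,v_3] = [v_1,v_3] − [v_0,v_3] + [v_0,v_1].
This gives a 10×5 integer matrix of rank 5; reducing to Smith normal form yields diagonal entries (1,1,1,1,1).

Computing H_k = (kernel of ∂_k) / (image of ∂_{k+1}):

  H_0: rank C_0 − rank ∂_1 = 5 − 4 = 1, and the invariant factors of ∂_1 are all 1, so H_0 = Z.
  H_1: rank ker ∂_1 − rank ∂_2 = (10 − 4) − 5 = 1, and the invariant factors of ∂_2 are all 1, so H_1 = Z.
  H_2: rank ker ∂_2 − rank ∂_3 = (5 − 5) − 0 = 0, and there is no ∂_3, so H_2 = 0.

As a check, the Euler characteristic is 5 − 10 + 5 = 0, which agrees with 1 − 1 + 0 = 0.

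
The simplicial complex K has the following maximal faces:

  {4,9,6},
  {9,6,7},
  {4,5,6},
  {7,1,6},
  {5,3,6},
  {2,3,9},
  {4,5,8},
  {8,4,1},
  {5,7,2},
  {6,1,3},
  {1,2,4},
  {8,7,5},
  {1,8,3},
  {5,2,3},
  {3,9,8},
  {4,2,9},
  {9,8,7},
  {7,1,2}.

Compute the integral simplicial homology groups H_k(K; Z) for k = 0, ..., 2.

H_0 ≅ Z,  H_1 ≅ Z^2,  H_2 ≅ Z.

Order the vertices as 1 < 2 < 3 < 4 < 5 < 6 < 7 < 8 < 9. Listing each simplex with vertices in this order, K has dimension 2 with simplices:

  0-simplices (9): [1], [2], [3], [4], [5], [6], [7], [8], [9]
  1-simplices (27): (27 of them)
  2-simplices (18): [1,2,4], [1,2,7], [1,3,6], [1,3,8], [1,4,8], [1,6,7], [2,3,5], [2,3,9], [2,4,9], [2,5,7], [3,5,6], [3,8,9], [4,5,6], [4,5,8], [4,6,9], [5,7,8], [6,7,9], [7,8,9]

Hence C_0 ≅ Z^9, C_1 ≅ Z^27, C_2 ≅ Z^18.

∂_1: C_1 → C_0 sends each edge [p,q] (with p < q) to q − p.
The 9×27 boundary matrix has rank 8 and Smith normal form diag(1,1,1,1,1,1,1,1).

∂_2: C_2 → C_1 maps a triangle to the signed sum of its edges. For instance
  ∂[7,8,9] = [8,9] − [7,9] + [7,8],
  ∂[2,3,5] = [3,5] − [2,5] + [2,3].
The 27×18 boundary matrix has rank 17 and Smith normal form diag(1,1,1,1,1,1,1,1,1,1,1,1,1,1,1,1,1).

Computing H_k = (kernel of ∂_k) / (image of ∂_{k+1}):

  H_0: rank C_0 − rank ∂_1 = 9 − 8 = 1, and the invariant factors of ∂_1 are all 1, so H_0 ≅ Z.
  H_1: rank ker ∂_1 − rank ∂_2 = (27 − 8) − 17 = 2, and the invariant factors of ∂_2 are all 1, so H_1 ≅ Z^2.
  H_2: rank ker ∂_2 − rank ∂_3 = (18 − 17) − 0 = 1, and there is no ∂_3, so H_2 ≅ Z.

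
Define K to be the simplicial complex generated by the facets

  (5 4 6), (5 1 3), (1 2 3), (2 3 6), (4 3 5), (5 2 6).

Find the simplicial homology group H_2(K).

Take the total order 1 < 2 < 3 < 4 < 5 < 6 on the vertex set. Then K (dimension 2) consists of the simplices:

  0-simplices (6): [1], [2], [3], [4], [5], [6]
  1-simplices (12): [1,2], [1,3], [1,5], [2,3], [2,5], [2,6], [3,4], [3,5], [3,6], [4,5], [4,6], [5,6]
  2-simplices (6): [1,2,3], [1,3,5], [2,3,6], [2,5,6], [3,4,5], [4,5,6]

so the chain groups are C_0 ≅ Z^6, C_1 ≅ Z^12, C_2 ≅ Z^6.

∂_1: C_1 → C_0 is given by ∂[p,q] = [q] − [p].
This gives a 6×12 integer matrix of rank 5; reducing to Smith normal form yields diagonal entries (1,1,1,1,1).

∂_2: C_2 → C_1 maps a triangle to the signed sum of its edges. For instance
  ∂[3,4,5] = [4,5] − [3,5] + [3,4],
  ∂[4,5,6] = [5,6] − [4,6] + [4,5].
The resulting 12×6 matrix has rank 6, and its Smith normal form has invariant factors (1,1,1,1,1,1).

Computing H_k = (kernel of ∂_k) / (image of ∂_{k+1}):

  H_2: rank ker ∂_2 − rank ∂_3 = (6 − 6) − 0 = 0, and there is no ∂_3, so H_2 ≅ 0.

(K is a triangulation of the cylinder S^1 x I.)

H_2 ≅ 0.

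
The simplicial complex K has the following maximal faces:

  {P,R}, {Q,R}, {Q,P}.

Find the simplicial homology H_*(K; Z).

H_0 ≅ Z,  H_1 ≅ Z.

Order the vertices as P < Q < R. Listing each simplex with vertices in this order, K has dimension 1 with simplices:

  0-simplices (3): P, Q, R
  1-simplices (3): PQ, PR, QR

giving chain groups C_0 ≅ Z^3, C_1 ≅ Z^3.

∂_1: C_1 → C_0 sends each edge [p,q] (with p < q) to q − p.
As a 3×3 matrix over Z this has rank 2, with invariant factors (1,1).

From H_k ≅ ker(∂_k) / im(∂_{k+1}) we obtain:

  H_0: rank C_0 − rank ∂_1 = 3 − 2 = 1, and the invariant factors of ∂_1 are all 1, so H_0 ≅ Z.
  H_1: rank ker ∂_1 − rank ∂_2 = (3 − 2) − 0 = 1, and there is no ∂_2, so H_1 ≅ Z.

As a check, the Euler characteristic is 3 − 3 = 0, which agrees with 1 − 1 = 0.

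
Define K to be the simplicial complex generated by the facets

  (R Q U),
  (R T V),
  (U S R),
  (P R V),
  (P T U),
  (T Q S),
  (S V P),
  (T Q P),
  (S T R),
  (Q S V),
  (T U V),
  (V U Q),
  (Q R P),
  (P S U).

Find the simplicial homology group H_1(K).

H_1 ≅ Z^2.

We work with the vertex ordering P < Q < R < S < T < U < V. The simplices of K, each written with vertices in increasing order, are:

  0-simplices (7): P, Q, R, S, T, U, V
  1-simplices (21): PQ, PR, PS, PT, PU, PV, QR, QS, QT, QU, QV, RS, RT, RU, RV, ST, SU, SV, TU, TV, UV
  2-simplices (14): PQR, PQT, PRV, PSU, PSV, PTU, QRU, QST, QSV, QUV, RST, RSU, RTV, TUV

Hence C_0 ≅ Z^7, C_1 ≅ Z^21, C_2 ≅ Z^14.

The boundary map ∂_1: C_1 → C_0 is given by ∂[p,q] = [q] − [p].
The 7×21 boundary matrix has rank 6 and Smith normal form diag(1,1,1,1,1,1).

Boundary ∂_2: C_2 → C_1 sends each 2-simplex [p,q,r] to [q,r] − [p,r] + [p,q]. For instance
  ∂TUV = UV − TV + TU,
  ∂QSV = SV − QV + QS.
The 21×14 boundary matrix has rank 13 and Smith normal form diag(1,1,1,1,1,1,1,1,1,1,1,1,1).

Reading off H_k = ker ∂_k / im ∂_{k+1}:

  H_1: rank ker ∂_1 − rank ∂_2 = (21 − 6) − 13 = 2, and the invariant factors of ∂_2 are all 1, so H_1 ≅ Z^2.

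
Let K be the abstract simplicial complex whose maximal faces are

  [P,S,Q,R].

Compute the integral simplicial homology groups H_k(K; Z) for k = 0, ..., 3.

H_0 ≅ Z,  H_1 = 0,  H_2 = 0,  H_3 = 0.

We work with the vertex ordering P < Q < R < S. The simplices of K, each written with vertices in increasing order, are:

  0-simplices (4): P, Q, R, S
  1-simplices (6): PQ, PR, PS, QR, QS, RS
  2-simplices (4): PQR, PQS, PRS, QRS
  3-simplices (1): PQRS

giving chain groups C_0 ≅ Z^4, C_1 ≅ Z^6, C_2 ≅ Z^4, C_3 ≅ Z^1.

The boundary map ∂_1: C_1 → C_0 is given by ∂[p,q] = [q] − [p].
As a 4×6 matrix over Z this has rank 3, with invariant factors (1,1,1).

∂_2: C_2 → C_1 acts by ∂[p,q,r] = [q,r] − [p,r] + [p,q]. For instance
  ∂PQS = QS − PS + PQ,
  ∂PQR = QR − PR + PQ.
This gives a 6×4 integer matrix of rank 3; reducing to Smith normal form yields diagonal entries (1,1,1).

The boundary map ∂_3: C_3 → C_2 sends each 3-simplex σ to the alternating sum Σ_i (−1)^i (σ with its i-th vertex removed). For instance
  ∂PQRS = QRS − PRS + PQS − PQR.
As a 4×1 matrix over Z this has rank 1, with invariant factors (1).

Now H_k = ker ∂_k / im ∂_{k+1}, so:

  H_0: rank C_0 − rank ∂_1 = 4 − 3 = 1, and the invariant factors of ∂_1 are all 1, so H_0 ≅ Z.
  H_1: rank ker ∂_1 − rank ∂_2 = (6 − 3) − 3 = 0, and the invariant factors of ∂_2 are all 1, so H_1 ≅ 0.
  H_2: rank ker ∂_2 − rank ∂_3 = (4 − 3) − 1 = 0, and the invariant factors of ∂_3 are all 1, so H_2 ≅ 0.
  H_3: rank ker ∂_3 − rank ∂_4 = (1 − 1) − 0 = 0, and there is no ∂_4, so H_3 ≅ 0.

As a check, the Euler characteristic is 4 − 6 + 4 − 1 = 1, which agrees with 1 − 0 + 0 − 0 = 1.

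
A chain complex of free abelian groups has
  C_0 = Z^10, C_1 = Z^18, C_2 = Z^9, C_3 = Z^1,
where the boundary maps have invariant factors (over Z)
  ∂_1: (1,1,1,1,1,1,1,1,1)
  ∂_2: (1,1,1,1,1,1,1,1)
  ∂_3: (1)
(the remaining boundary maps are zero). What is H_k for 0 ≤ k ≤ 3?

H_0 ≅ Z,  H_1 ≅ Z,  H_2 = 0,  H_3 = 0.

H_0: b_0 = 10 − 0 − 9 = 1; torsion from ∂_1 factors > 1: none. So H_0 ≅ Z.
H_1: b_1 = 18 − 9 − 8 = 1; torsion from ∂_2 factors > 1: none. So H_1 ≅ Z.
H_2: b_2 = 9 − 8 − 1 = 0; torsion from ∂_3 factors > 1: none. So H_2 ≅ 0.
H_3: b_3 = 1 − 1 − 0 = 0; torsion from ∂_4 factors > 1: none. So H_3 ≅ 0.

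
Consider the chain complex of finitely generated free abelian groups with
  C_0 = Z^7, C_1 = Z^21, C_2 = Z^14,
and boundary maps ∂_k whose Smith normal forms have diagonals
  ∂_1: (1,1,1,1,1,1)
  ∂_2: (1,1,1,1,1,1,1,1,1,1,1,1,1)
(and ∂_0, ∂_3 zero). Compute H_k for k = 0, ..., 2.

H_0: b_0 = 7 − 0 − 6 = 1; torsion from ∂_1 factors > 1: none. So H_0 = Z.
H_1: b_1 = 21 − 6 − 13 = 2; torsion from ∂_2 factors > 1: none. So H_1 = Z^2.
H_2: b_2 = 14 − 13 − 0 = 1; torsion from ∂_3 factors > 1: none. So H_2 = Z.

H_0 = Z,  H_1 = Z^2,  H_2 = Z.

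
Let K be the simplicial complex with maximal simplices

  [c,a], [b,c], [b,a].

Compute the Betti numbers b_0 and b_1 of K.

We work with the vertex ordering a < b < c. The simplices of K, each written with vertices in increasing order, are:

  0-simplices (3): a, b, c
  1-simplices (3): ab, ac, bc

so the chain groups are C_0 ≅ Z^3, C_1 ≅ Z^3.

Boundary ∂_1: C_1 → C_0 maps an edge to its endpoints' difference, ∂[p,q] = q − p. For instance
  ∂bc = c − b.
As a 3×3 matrix over Z this has rank 2, with invariant factors (1,1).

Reading off H_k = ker ∂_k / im ∂_{k+1}:

  H_0: rank C_0 − rank ∂_1 = 3 − 2 = 1, and the invariant factors of ∂_1 are all 1, so H_0 ≅ Z.
  H_1: rank ker ∂_1 − rank ∂_2 = (3 − 2) − 0 = 1, and there is no ∂_2, so H_1 ≅ Z.

Hence the Betti numbers are b_0 = 1, b_1 = 1.

b_0 = 1, b_1 = 1.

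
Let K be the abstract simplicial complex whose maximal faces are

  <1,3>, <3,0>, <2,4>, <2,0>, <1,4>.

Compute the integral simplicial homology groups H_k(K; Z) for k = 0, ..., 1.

We work with the vertex ordering 0 < 1 < 2 < 3 < 4. The simplices of K, each written with vertices in increasing order, are:

  0-simplices (5): [0], [1], [2], [3], [4]
  1-simplices (5): [0,2], [0,3], [1,3], [1,4], [2,4]

giving chain groups C_0 ≅ Z^5, C_1 ≅ Z^5.

∂_1: C_1 → C_0 is given by ∂[p,q] = [q] − [p]. For instance
  ∂[2,4] = [4] − [2].
The resulting 5×5 matrix has rank 4, and its Smith normal form has invariant factors (1,1,1,1).

Now H_k = ker ∂_k / im ∂_{k+1}, so:

  H_0: rank C_0 − rank ∂_1 = 5 − 4 = 1, and the invariant factors of ∂_1 are all 1, so H_0 ≅ Z.
  H_1: rank ker ∂_1 − rank ∂_2 = (5 − 4) − 0 = 1, and there is no ∂_2, so H_1 ≅ Z.

H_0 ≅ Z,  H_1 ≅ Z.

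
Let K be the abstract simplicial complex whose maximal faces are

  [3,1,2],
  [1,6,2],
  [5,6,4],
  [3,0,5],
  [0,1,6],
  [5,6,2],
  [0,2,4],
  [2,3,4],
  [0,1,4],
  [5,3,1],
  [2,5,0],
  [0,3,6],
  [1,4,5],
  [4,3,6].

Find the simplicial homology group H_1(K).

Take the total order 0 < 1 < 2 < 3 < 4 < 5 < 6 on the vertex set. Then K (dimension 2) consists of the simplices:

  0-simplices (7): [0], [1], [2], [3], [4], [5], [6]
  1-simplices (21): [0,1], [0,2], [0,3], [0,4], [0,5], [0,6], [1,2], [1,3], [1,4], [1,5], [1,6], [2,3], [2,4], [2,5], [2,6], [3,4], [3,5], [3,6], [4,5], [4,6], [5,6]
  2-simplices (14): [0,1,4], [0,1,6], [0,2,4], [0,2,5], [0,3,5], [0,3,6], [1,2,3], [1,2,6], [1,3,5], [1,4,5], [2,3,4], [2,5,6], [3,4,6], [4,5,6]

giving chain groups C_0 ≅ Z^7, C_1 ≅ Z^21, C_2 ≅ Z^14.

The boundary map ∂_1: C_1 → C_0 sends each edge [p,q] (with p < q) to q − p. For instance
  ∂[0,4] = [4] − [0].
The 7×21 boundary matrix has rank 6 and Smith normal form diag(1,1,1,1,1,1).

Boundary ∂_2: C_2 → C_1 sends each 2-simplex [p,q,r] to [q,r] − [p,r] + [p,q]. For instance
  ∂[1,2,3] = [2,3] − [1,3] + [1,2],
  ∂[3,4,6] = [4,6] − [3,6] + [3,4].
The resulting 21×14 matrix has rank 13, and its Smith normal form has invariant factors (1,1,1,1,1,1,1,1,1,1,1,1,1).

From H_k ≅ ker(∂_k) / im(∂_{k+1}) we obtain:

  H_1: rank ker ∂_1 − rank ∂_2 = (21 − 6) − 13 = 2, and the invariant factors of ∂_2 are all 1, so H_1 ≅ Z^2.

H_1 = Z^2.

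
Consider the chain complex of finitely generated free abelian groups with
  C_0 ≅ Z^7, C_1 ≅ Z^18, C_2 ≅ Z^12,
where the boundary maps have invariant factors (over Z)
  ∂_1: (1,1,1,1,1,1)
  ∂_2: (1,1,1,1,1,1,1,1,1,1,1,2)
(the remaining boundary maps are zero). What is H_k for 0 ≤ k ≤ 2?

H_0 ≅ Z,  H_1 ≅ Z/2Z,  H_2 = 0.

H_0: b_0 = 7 − 0 − 6 = 1; torsion from ∂_1 factors > 1: none. So H_0 ≅ Z.
H_1: b_1 = 18 − 6 − 12 = 0; torsion from ∂_2 factors > 1: [2]. So H_1 ≅ Z/2Z.
H_2: b_2 = 12 − 12 − 0 = 0; torsion from ∂_3 factors > 1: none. So H_2 ≅ 0.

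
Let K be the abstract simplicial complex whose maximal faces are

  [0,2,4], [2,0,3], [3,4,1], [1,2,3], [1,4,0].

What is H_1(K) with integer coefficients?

We work with the vertex ordering 0 < 1 < 2 < 3 < 4. The simplices of K, each written with vertices in increasing order, are:

  0-simplices (5): [0], [1], [2], [3], [4]
  1-simplices (10): [0,1], [0,2], [0,3], [0,4], [1,2], [1,3], [1,4], [2,3], [2,4], [3,4]
  2-simplices (5): [0,1,4], [0,2,3], [0,2,4], [1,2,3], [1,3,4]

giving chain groups C_0 ≅ Z^5, C_1 ≅ Z^10, C_2 ≅ Z^5.

Boundary ∂_1: C_1 → C_0 is given by ∂[p,q] = [q] − [p].
As a 5×10 matrix over Z this has rank 4, with invariant factors (1,1,1,1).

∂_2: C_2 → C_1 sends each 2-simplex [p,q,r] to [q,r] − [p,r] + [p,q]. For instance
  ∂[1,3,4] = [3,4] − [1,4] + [1,3],
  ∂[1,2,3] = [2,3] − [1,3] + [1,2].
The 10×5 boundary matrix has rank 5 and Smith normal form diag(1,1,1,1,1).

Now H_k = ker ∂_k / im ∂_{k+1}, so:

  H_1: rank ker ∂_1 − rank ∂_2 = (10 − 4) − 5 = 1, and the invariant factors of ∂_2 are all 1, so H_1 ≅ Z.

H_1 ≅ Z.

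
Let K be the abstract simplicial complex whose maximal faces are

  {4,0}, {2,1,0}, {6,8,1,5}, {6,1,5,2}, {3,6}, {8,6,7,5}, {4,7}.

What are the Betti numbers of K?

We work with the vertex ordering 0 < 1 < 2 < 3 < 4 < 5 < 6 < 7 < 8. The simplices of K, each written with vertices in increasing order, are:

  0-simplices (9): [0], [1], [2], [3], [4], [5], [6], [7], [8]
  1-simplices (17): [0,1], [0,2], [0,4], [1,2], [1,5], [1,6], [1,8], [2,5], [2,6], [3,6], [4,7], [5,6], [5,7], [5,8], [6,7], [6,8], [7,8]
  2-simplices (11): [0,1,2], [1,2,5], [1,2,6], [1,5,6], [1,5,8], [1,6,8], [2,5,6], [5,6,7], [5,6,8], [5,7,8], [6,7,8]
  3-simplices (3): [1,2,5,6], [1,5,6,8], [5,6,7,8]

Hence C_0 ≅ Z^9, C_1 ≅ Z^17, C_2 ≅ Z^11, C_3 ≅ Z^3.

The boundary map ∂_1: C_1 → C_0 is given by ∂[p,q] = [q] − [p].
As a 9×17 matrix over Z this has rank 8, with invariant factors (1,1,1,1,1,1,1,1).

The boundary map ∂_2: C_2 → C_1 acts by ∂[p,q,r] = [q,r] − [p,r] + [p,q]. For instance
  ∂[6,7,8] = [7,8] − [6,8] + [6,7],
  ∂[5,7,8] = [7,8] − [5,8] + [5,7].
This gives a 17×11 integer matrix of rank 8; reducing to Smith normal form yields diagonal entries (1,1,1,1,1,1,1,1).

The boundary map ∂_3: C_3 → C_2 sends each 3-simplex σ to the alternating sum Σ_i (−1)^i (σ with its i-th vertex removed). For instance
  ∂[5,6,7,8] = [6,7,8] − [5,7,8] + [5,6,8] − [5,6,7],
  ∂[1,5,6,8] = [5,6,8] − [1,6,8] + [1,5,8] − [1,5,6].
The 11×3 boundary matrix has rank 3 and Smith normal form diag(1,1,1).

From H_k ≅ ker(∂_k) / im(∂_{k+1}) we obtain:

  H_0: rank C_0 − rank ∂_1 = 9 − 8 = 1, and the invariant factors of ∂_1 are all 1, so H_0 = Z.
  H_1: rank ker ∂_1 − rank ∂_2 = (17 − 8) − 8 = 1, and the invariant factors of ∂_2 are all 1, so H_1 = Z.
  H_2: rank ker ∂_2 − rank ∂_3 = (11 − 8) − 3 = 0, and the invariant factors of ∂_3 are all 1, so H_2 = 0.
  H_3: rank ker ∂_3 − rank ∂_4 = (3 − 3) − 0 = 0, and there is no ∂_4, so H_3 = 0.

As a check, the Euler characteristic is 9 − 17 + 11 − 3 = 0, which agrees with 1 − 1 + 0 − 0 = 0.

Hence the Betti numbers are b_0 = 1, b_1 = 1, b_2 = 0, b_3 = 0.

b_0 = 1, b_1 = 1, b_2 = 0, b_3 = 0.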